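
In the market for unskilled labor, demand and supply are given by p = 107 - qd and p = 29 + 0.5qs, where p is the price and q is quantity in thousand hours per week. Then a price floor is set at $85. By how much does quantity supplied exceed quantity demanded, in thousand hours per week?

Rearranging demand gives qd = 107 - p; rearranging supply gives qs = 2p - 58. Equilibrium: 107 - p = 2p - 58, so 165 = 3p and p* = 55, q* = 52.
Since 85 > 55, the floor is binding.
At p = 85: qd = 107 - 85 = 22 and qs = 2·85 - 58 = 112.
Surplus = qs - qd = 112 - 22 = 90.

90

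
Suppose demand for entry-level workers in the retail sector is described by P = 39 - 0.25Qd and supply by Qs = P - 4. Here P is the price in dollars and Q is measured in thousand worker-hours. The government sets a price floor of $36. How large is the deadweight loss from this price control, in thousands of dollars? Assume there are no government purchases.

Rearranging demand gives Qd = 156 - 4P. Equilibrium: 156 - 4P = P - 4, so 160 = 5P and P* = 32, Q* = 28.
Since 36 > 32, the floor is binding.
At P = 36: Qd = 156 - 4·36 = 12 and Qs = 36 - 4 = 32.
Quantity traded falls to 12. At Q = 12 the demand price is (156 - 12)/4 = 36 and the supply price is 4 + 12 = 16.
Deadweight loss = ½ · (36 - 16) · (28 - 12) = ½ · 20 · 16 = 160.

160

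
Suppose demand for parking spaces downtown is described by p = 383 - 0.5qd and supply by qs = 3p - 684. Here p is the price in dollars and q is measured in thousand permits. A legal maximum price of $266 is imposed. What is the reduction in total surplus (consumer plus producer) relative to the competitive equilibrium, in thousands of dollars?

Rearranging demand gives qd = 766 - 2p. Setting quantity demanded equal to quantity supplied, 766 - 2p = 3p - 684, gives p* = 290 and q* = 186.
Because the ceiling (266) lies below the market-clearing price, it is binding.
At p = 266: qd = 766 - 2·266 = 234 and qs = 3·266 - 684 = 114.
Quantity traded falls to 114. At q = 114 the demand price is (766 - 114)/2 = 326 and the supply price is (684 + 114)/3 = 266.
Deadweight loss = ½ · (326 - 266) · (186 - 114) = ½ · 60 · 72 = 2160.

2160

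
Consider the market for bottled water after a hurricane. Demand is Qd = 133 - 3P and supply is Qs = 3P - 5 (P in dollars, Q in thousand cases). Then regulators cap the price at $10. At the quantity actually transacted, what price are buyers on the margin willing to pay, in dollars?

36

Without the control the market clears where 133 - 3P = 3P - 5, i.e. P* = 23 and Q* = 64.
The ceiling of 10 is below the equilibrium price 23, so it binds.
At P = 10: Qd = 133 - 3·10 = 103 and Qs = 3·10 - 5 = 25.
Only 25 units reach the market. On the demand curve, the marginal buyer's willingness to pay at Q = 25 is (133 - 25)/3 = 36.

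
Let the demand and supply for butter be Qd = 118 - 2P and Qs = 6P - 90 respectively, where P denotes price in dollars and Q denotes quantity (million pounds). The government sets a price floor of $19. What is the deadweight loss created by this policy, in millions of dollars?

In a free market, 118 - 2P = 6P - 90 gives the equilibrium P* = 26, Q* = 66.
Since 19 is below P* = 26, the floor does not bind and the free-market outcome prevails.
Since the control does not bind, no trades are prevented and deadweight loss is zero.

0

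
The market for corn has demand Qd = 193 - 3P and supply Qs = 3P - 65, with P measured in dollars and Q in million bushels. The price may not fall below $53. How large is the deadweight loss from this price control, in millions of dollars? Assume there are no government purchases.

Without the control the market clears where 193 - 3P = 3P - 65, i.e. P* = 43 and Q* = 64.
Since 53 > 43, the floor is binding.
At P = 53: Qd = 193 - 3·53 = 34 and Qs = 3·53 - 65 = 94.
Quantity traded falls to 34. At Q = 34 the demand price is (193 - 34)/3 = 53 and the supply price is (65 + 34)/3 = 33.
Deadweight loss = ½ · (53 - 33) · (64 - 34) = ½ · 20 · 30 = 300.

300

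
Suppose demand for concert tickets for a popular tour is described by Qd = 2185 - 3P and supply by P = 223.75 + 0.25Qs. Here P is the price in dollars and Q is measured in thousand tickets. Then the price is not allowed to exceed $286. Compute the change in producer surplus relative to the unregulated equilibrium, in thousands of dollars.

-85778

Rearranging supply gives Qs = 4P - 895. Equilibrium: 2185 - 3P = 4P - 895, so 3080 = 7P and P* = 440, Q* = 865.
Since 286 < 440, the ceiling is binding.
At P = 286: Qd = 2185 - 3·286 = 1327 and Qs = 4·286 - 895 = 249.
Producer surplus without the control is ½ · (440 - 223.75) · 865 = 93528.125.
With the ceiling, producers sell 249 units at 286, so PS = ½ · (286 - 223.75) · 249 = 7750.125.
Change in producer surplus = 7750.125 - 93528.125 = -85778.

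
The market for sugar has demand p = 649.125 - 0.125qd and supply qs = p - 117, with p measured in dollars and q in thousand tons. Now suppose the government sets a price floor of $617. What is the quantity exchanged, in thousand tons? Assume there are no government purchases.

257

Rearranging demand gives qd = 5193 - 8p. In a free market, 5193 - 8p = p - 117 gives the equilibrium p* = 590, q* = 473.
Because the floor (617) lies above the market-clearing price, it is binding.
At p = 617: qd = 5193 - 8·617 = 257 and qs = 617 - 117 = 500.
The quantity actually transacted is the short side, demand: 257.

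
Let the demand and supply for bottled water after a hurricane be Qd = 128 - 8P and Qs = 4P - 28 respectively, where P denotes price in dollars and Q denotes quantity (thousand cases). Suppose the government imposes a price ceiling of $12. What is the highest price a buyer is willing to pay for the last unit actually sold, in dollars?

13.5

In a free market, 128 - 8P = 4P - 28 gives the equilibrium P* = 13, Q* = 24.
Since 12 < 13, the ceiling is binding.
At P = 12: Qd = 128 - 8·12 = 32 and Qs = 4·12 - 28 = 20.
Only 20 units reach the market. On the demand curve, the marginal buyer's willingness to pay at Q = 20 is (128 - 20)/8 = 13.5.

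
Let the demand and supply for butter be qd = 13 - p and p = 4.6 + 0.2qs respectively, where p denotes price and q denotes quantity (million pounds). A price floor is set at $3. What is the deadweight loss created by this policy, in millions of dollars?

Rearranging supply gives qs = 5p - 23. Equilibrium: 13 - p = 5p - 23, so 36 = 6p and p* = 6, q* = 7.
Since 3 is below p* = 6, the floor does not bind and the free-market outcome prevails.
Since the control does not bind, no trades are prevented and deadweight loss is zero.

0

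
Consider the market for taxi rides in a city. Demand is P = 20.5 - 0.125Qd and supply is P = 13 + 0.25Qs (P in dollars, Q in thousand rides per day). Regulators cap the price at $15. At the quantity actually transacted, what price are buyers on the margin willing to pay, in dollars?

19.5

Rearranging demand gives Qd = 164 - 8P; rearranging supply gives Qs = 4P - 52. Equilibrium: 164 - 8P = 4P - 52, so 216 = 12P and P* = 18, Q* = 20.
The ceiling of 15 is below the equilibrium price 18, so it binds.
At P = 15: Qd = 164 - 8·15 = 44 and Qs = 4·15 - 52 = 8.
Only 8 units reach the market. On the demand curve, the marginal buyer's willingness to pay at Q = 8 is (164 - 8)/8 = 19.5.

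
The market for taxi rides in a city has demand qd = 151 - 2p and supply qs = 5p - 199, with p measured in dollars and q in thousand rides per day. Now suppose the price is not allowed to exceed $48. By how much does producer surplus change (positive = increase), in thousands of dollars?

Equilibrium: 151 - 2p = 5p - 199, so 350 = 7p and p* = 50, q* = 51.
Since 48 < 50, the ceiling is binding.
At p = 48: qd = 151 - 2·48 = 55 and qs = 5·48 - 199 = 41.
Producer surplus without the control is ½ · (50 - 39.8) · 51 = 260.1.
With the ceiling, producers sell 41 units at 48, so PS = ½ · (48 - 39.8) · 41 = 168.1.
Change in producer surplus = 168.1 - 260.1 = -92.

-92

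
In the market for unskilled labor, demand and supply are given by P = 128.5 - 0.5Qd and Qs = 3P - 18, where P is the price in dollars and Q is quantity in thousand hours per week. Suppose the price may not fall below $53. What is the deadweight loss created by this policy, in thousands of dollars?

0

Rearranging demand gives Qd = 257 - 2P. In a free market, 257 - 2P = 3P - 18 gives the equilibrium P* = 55, Q* = 147.
Since 53 is below P* = 55, the floor does not bind and the free-market outcome prevails.
Since the control does not bind, no trades are prevented and deadweight loss is zero.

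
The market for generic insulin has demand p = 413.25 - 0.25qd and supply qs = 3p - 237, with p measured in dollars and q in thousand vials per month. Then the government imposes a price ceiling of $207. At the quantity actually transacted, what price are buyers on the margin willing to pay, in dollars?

Rearranging demand gives qd = 1653 - 4p. In a free market, 1653 - 4p = 3p - 237 gives the equilibrium p* = 270, q* = 573.
The ceiling of 207 is below the equilibrium price 270, so it binds.
At p = 207: qd = 1653 - 4·207 = 825 and qs = 3·207 - 237 = 384.
Only 384 units reach the market. On the demand curve, the marginal buyer's willingness to pay at q = 384 is (1653 - 384)/4 = 317.25.

317.25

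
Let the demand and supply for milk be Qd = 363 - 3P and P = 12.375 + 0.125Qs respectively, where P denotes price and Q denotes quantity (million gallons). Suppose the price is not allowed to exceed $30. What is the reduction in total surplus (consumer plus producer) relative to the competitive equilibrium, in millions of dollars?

2112

Rearranging supply gives Qs = 8P - 99. Equilibrium: 363 - 3P = 8P - 99, so 462 = 11P and P* = 42, Q* = 237.
Because the ceiling (30) lies below the market-clearing price, it is binding.
At P = 30: Qd = 363 - 3·30 = 273 and Qs = 8·30 - 99 = 141.
Quantity traded falls to 141. At Q = 141 the demand price is (363 - 141)/3 = 74 and the supply price is (99 + 141)/8 = 30.
Deadweight loss = ½ · (74 - 30) · (237 - 141) = ½ · 44 · 96 = 2112.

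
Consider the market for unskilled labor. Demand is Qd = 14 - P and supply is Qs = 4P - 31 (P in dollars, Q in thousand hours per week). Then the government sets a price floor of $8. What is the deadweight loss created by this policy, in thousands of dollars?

Without the control the market clears where 14 - P = 4P - 31, i.e. P* = 9 and Q* = 5.
Since 8 is below P* = 9, the floor does not bind and the free-market outcome prevails.
Since the control does not bind, no trades are prevented and deadweight loss is zero.

0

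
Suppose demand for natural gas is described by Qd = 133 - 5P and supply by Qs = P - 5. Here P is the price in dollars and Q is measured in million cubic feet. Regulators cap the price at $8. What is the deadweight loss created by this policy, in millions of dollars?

Setting quantity demanded equal to quantity supplied, 133 - 5P = P - 5, gives P* = 23 and Q* = 18.
Because the ceiling (8) lies below the market-clearing price, it is binding.
At P = 8: Qd = 133 - 5·8 = 93 and Qs = 8 - 5 = 3.
Quantity traded falls to 3. At Q = 3 the demand price is (133 - 3)/5 = 26 and the supply price is 5 + 3 = 8.
Deadweight loss = ½ · (26 - 8) · (18 - 3) = ½ · 18 · 15 = 135.

135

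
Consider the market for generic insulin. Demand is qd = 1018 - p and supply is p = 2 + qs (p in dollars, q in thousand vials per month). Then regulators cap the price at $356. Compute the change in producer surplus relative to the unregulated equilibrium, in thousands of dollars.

Rearranging supply gives qs = p - 2. Without the control the market clears where 1018 - p = p - 2, i.e. p* = 510 and q* = 508.
The ceiling of 356 is below the equilibrium price 510, so it binds.
At p = 356: qd = 1018 - 356 = 662 and qs = 356 - 2 = 354.
Producer surplus without the control is ½ · (510 - 2) · 508 = 129032.
With the ceiling, producers sell 354 units at 356, so PS = ½ · (356 - 2) · 354 = 62658.
Change in producer surplus = 62658 - 129032 = -66374.

-66374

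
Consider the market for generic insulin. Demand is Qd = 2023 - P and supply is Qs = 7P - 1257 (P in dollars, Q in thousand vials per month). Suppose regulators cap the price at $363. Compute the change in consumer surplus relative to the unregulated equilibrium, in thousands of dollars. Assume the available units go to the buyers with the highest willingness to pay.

In a free market, 2023 - P = 7P - 1257 gives the equilibrium P* = 410, Q* = 1613.
Since 363 < 410, the ceiling is binding.
At P = 363: Qd = 2023 - 363 = 1660 and Qs = 7·363 - 1257 = 1284.
Consumer surplus without the control is ½ · (2023 - 410) · 1613 = 1300884.5.
With the ceiling, 1284 units are sold at 363 (assume they go to the highest-value buyers). The demand price at Q = 1284 is 739, so CS = ½ · [(2023 - 363) + (739 - 363)] · 1284 = 1307112.
Change in consumer surplus = 1307112 - 1300884.5 = 6227.5.

6227.5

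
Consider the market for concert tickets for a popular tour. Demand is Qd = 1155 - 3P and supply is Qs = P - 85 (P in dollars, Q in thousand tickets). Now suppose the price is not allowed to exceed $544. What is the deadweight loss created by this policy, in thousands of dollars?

0

In a free market, 1155 - 3P = P - 85 gives the equilibrium P* = 310, Q* = 225.
Since 544 is above P* = 310, the ceiling does not bind and the free-market outcome prevails.
Since the control does not bind, no trades are prevented and deadweight loss is zero.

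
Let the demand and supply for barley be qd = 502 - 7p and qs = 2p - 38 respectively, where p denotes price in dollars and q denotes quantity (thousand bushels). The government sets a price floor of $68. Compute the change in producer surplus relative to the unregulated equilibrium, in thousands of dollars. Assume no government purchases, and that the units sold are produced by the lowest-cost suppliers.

In a free market, 502 - 7p = 2p - 38 gives the equilibrium p* = 60, q* = 82.
The floor of 68 is above the equilibrium price 60, so it binds.
At p = 68: qd = 502 - 7·68 = 26 and qs = 2·68 - 38 = 98.
Producer surplus without the control is ½ · (60 - 19) · 82 = 1681.
With the floor, 26 units are sold at 68. The supply price at q = 26 is 32, so PS = ½ · [(68 - 19) + (68 - 32)] · 26 = 1105.
Change in producer surplus = 1105 - 1681 = -576.

-576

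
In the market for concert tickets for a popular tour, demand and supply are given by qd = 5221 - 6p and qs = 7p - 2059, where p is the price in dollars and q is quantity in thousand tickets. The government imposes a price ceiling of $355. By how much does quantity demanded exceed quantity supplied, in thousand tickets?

Setting quantity demanded equal to quantity supplied, 5221 - 6p = 7p - 2059, gives p* = 560 and q* = 1861.
The ceiling of 355 is below the equilibrium price 560, so it binds.
At p = 355: qd = 5221 - 6·355 = 3091 and qs = 7·355 - 2059 = 426.
Shortage = qd - qs = 3091 - 426 = 2665.

2665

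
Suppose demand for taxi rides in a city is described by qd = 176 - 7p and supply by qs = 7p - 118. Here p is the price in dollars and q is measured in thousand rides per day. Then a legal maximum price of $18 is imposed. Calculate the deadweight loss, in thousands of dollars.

63

Equilibrium: 176 - 7p = 7p - 118, so 294 = 14p and p* = 21, q* = 29.
Because the ceiling (18) lies below the market-clearing price, it is binding.
At p = 18: qd = 176 - 7·18 = 50 and qs = 7·18 - 118 = 8.
Quantity traded falls to 8. At q = 8 the demand price is (176 - 8)/7 = 24 and the supply price is (118 + 8)/7 = 18.
Deadweight loss = ½ · (24 - 18) · (29 - 8) = ½ · 6 · 21 = 63.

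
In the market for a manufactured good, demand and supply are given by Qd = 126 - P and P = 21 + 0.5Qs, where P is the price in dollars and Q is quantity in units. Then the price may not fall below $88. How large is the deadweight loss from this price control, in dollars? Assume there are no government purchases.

Rearranging supply gives Qs = 2P - 42. Without the control the market clears where 126 - P = 2P - 42, i.e. P* = 56 and Q* = 70.
The floor of 88 is above the equilibrium price 56, so it binds.
At P = 88: Qd = 126 - 88 = 38 and Qs = 2·88 - 42 = 134.
Quantity traded falls to 38. At Q = 38 the demand price is 126 - 38 = 88 and the supply price is (42 + 38)/2 = 40.
Deadweight loss = ½ · (88 - 40) · (70 - 38) = ½ · 48 · 32 = 768.

768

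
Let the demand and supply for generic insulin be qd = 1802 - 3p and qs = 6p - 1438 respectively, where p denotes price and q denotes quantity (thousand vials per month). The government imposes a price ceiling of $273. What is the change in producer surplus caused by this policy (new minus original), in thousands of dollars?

Equilibrium: 1802 - 3p = 6p - 1438, so 3240 = 9p and p* = 360, q* = 722.
Since 273 < 360, the ceiling is binding.
At p = 273: qd = 1802 - 3·273 = 983 and qs = 6·273 - 1438 = 200.
Producer surplus without the control is ½ · (360 - 719/3) · 722 = 130321/3.
With the ceiling, producers sell 200 units at 273, so PS = ½ · (273 - 719/3) · 200 = 10000/3.
Change in producer surplus = 10000/3 - 130321/3 = -40107.

-40107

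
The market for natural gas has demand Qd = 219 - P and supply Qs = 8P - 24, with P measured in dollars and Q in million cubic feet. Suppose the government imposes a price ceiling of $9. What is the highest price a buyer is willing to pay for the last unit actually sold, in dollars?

171

In a free market, 219 - P = 8P - 24 gives the equilibrium P* = 27, Q* = 192.
Since 9 < 27, the ceiling is binding.
At P = 9: Qd = 219 - 9 = 210 and Qs = 8·9 - 24 = 48.
Only 48 units reach the market. On the demand curve, the marginal buyer's willingness to pay at Q = 48 is (219 - 48) = 171.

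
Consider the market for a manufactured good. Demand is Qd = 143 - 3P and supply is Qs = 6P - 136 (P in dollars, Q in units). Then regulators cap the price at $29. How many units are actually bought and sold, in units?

Equilibrium: 143 - 3P = 6P - 136, so 279 = 9P and P* = 31, Q* = 50.
Since 29 < 31, the ceiling is binding.
At P = 29: Qd = 143 - 3·29 = 56 and Qs = 6·29 - 136 = 38.
The quantity actually transacted is the short side, supply: 38.

38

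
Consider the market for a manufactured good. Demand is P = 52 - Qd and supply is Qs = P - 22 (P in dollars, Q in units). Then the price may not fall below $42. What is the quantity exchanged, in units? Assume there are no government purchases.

Rearranging demand gives Qd = 52 - P. In a free market, 52 - P = P - 22 gives the equilibrium P* = 37, Q* = 15.
Because the floor (42) lies above the market-clearing price, it is binding.
At P = 42: Qd = 52 - 42 = 10 and Qs = 42 - 22 = 20.
The quantity actually transacted is the short side, demand: 10.

10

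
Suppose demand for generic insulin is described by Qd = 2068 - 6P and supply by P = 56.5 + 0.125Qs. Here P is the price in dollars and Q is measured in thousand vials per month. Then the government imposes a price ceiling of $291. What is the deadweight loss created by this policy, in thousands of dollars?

Rearranging supply gives Qs = 8P - 452. Setting quantity demanded equal to quantity supplied, 2068 - 6P = 8P - 452, gives P* = 180 and Q* = 988.
Since 291 is above P* = 180, the ceiling does not bind and the free-market outcome prevails.
Since the control does not bind, no trades are prevented and deadweight loss is zero.

0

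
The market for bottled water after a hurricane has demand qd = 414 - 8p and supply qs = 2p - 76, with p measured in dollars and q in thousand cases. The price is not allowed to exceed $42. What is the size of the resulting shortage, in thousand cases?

Equilibrium: 414 - 8p = 2p - 76, so 490 = 10p and p* = 49, q* = 22.
Since 42 < 49, the ceiling is binding.
At p = 42: qd = 414 - 8·42 = 78 and qs = 2·42 - 76 = 8.
Shortage = qd - qs = 78 - 8 = 70.

70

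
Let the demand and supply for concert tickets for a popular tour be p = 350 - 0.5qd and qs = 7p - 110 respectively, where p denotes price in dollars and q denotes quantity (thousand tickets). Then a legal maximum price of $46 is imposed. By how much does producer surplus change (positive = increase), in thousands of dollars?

-16104

Rearranging demand gives qd = 700 - 2p. Equilibrium: 700 - 2p = 7p - 110, so 810 = 9p and p* = 90, q* = 520.
Because the ceiling (46) lies below the market-clearing price, it is binding.
At p = 46: qd = 700 - 2·46 = 608 and qs = 7·46 - 110 = 212.
Producer surplus without the control is ½ · (90 - 110/7) · 520 = 135200/7.
With the ceiling, producers sell 212 units at 46, so PS = ½ · (46 - 110/7) · 212 = 22472/7.
Change in producer surplus = 22472/7 - 135200/7 = -16104.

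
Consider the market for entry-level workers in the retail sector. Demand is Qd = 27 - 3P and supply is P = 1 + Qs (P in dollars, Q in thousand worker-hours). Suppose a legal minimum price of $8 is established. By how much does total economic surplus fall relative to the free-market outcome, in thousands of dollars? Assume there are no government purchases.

Rearranging supply gives Qs = P - 1. Equilibrium: 27 - 3P = P - 1, so 28 = 4P and P* = 7, Q* = 6.
Since 8 > 7, the floor is binding.
At P = 8: Qd = 27 - 3·8 = 3 and Qs = 8 - 1 = 7.
Quantity traded falls to 3. At Q = 3 the demand price is (27 - 3)/3 = 8 and the supply price is 1 + 3 = 4.
Deadweight loss = ½ · (8 - 4) · (6 - 3) = ½ · 4 · 3 = 6.

6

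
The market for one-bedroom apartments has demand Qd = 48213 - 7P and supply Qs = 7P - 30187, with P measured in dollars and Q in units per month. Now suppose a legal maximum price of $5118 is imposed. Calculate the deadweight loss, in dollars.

1626268

Setting quantity demanded equal to quantity supplied, 48213 - 7P = 7P - 30187, gives P* = 5600 and Q* = 9013.
The ceiling of 5118 is below the equilibrium price 5600, so it binds.
At P = 5118: Qd = 48213 - 7·5118 = 12387 and Qs = 7·5118 - 30187 = 5639.
Quantity traded falls to 5639. At Q = 5639 the demand price is (48213 - 5639)/7 = 6082 and the supply price is (30187 + 5639)/7 = 5118.
Deadweight loss = ½ · (6082 - 5118) · (9013 - 5639) = ½ · 964 · 3374 = 1626268.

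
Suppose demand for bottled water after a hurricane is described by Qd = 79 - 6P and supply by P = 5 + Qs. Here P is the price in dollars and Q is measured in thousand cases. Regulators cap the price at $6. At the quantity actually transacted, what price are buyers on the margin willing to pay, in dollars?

Rearranging supply gives Qs = P - 5. Without the control the market clears where 79 - 6P = P - 5, i.e. P* = 12 and Q* = 7.
Because the ceiling (6) lies below the market-clearing price, it is binding.
At P = 6: Qd = 79 - 6·6 = 43 and Qs = 6 - 5 = 1.
Only 1 units reach the market. On the demand curve, the marginal buyer's willingness to pay at Q = 1 is (79 - 1)/6 = 13.

13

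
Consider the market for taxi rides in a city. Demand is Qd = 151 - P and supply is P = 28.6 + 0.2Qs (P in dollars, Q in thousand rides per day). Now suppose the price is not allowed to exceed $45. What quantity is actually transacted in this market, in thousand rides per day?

Rearranging supply gives Qs = 5P - 143. In a free market, 151 - P = 5P - 143 gives the equilibrium P* = 49, Q* = 102.
Because the ceiling (45) lies below the market-clearing price, it is binding.
At P = 45: Qd = 151 - 45 = 106 and Qs = 5·45 - 143 = 82.
The quantity actually transacted is the short side, supply: 82.

82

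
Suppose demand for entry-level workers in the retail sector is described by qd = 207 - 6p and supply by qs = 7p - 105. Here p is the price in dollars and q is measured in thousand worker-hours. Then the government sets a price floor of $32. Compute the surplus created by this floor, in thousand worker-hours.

104

Equilibrium: 207 - 6p = 7p - 105, so 312 = 13p and p* = 24, q* = 63.
Since 32 > 24, the floor is binding.
At p = 32: qd = 207 - 6·32 = 15 and qs = 7·32 - 105 = 119.
Surplus = qs - qd = 119 - 15 = 104.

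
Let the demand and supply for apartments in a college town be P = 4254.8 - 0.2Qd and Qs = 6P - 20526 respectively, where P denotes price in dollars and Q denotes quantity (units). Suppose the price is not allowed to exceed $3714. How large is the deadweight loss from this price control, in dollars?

Rearranging demand gives Qd = 21274 - 5P. Equilibrium: 21274 - 5P = 6P - 20526, so 41800 = 11P and P* = 3800, Q* = 2274.
Since 3714 < 3800, the ceiling is binding.
At P = 3714: Qd = 21274 - 5·3714 = 2704 and Qs = 6·3714 - 20526 = 1758.
Quantity traded falls to 1758. At Q = 1758 the demand price is (21274 - 1758)/5 = 3903.2 and the supply price is (20526 + 1758)/6 = 3714.
Deadweight loss = ½ · (3903.2 - 3714) · (2274 - 1758) = ½ · 189.2 · 516 = 48813.6.

48813.6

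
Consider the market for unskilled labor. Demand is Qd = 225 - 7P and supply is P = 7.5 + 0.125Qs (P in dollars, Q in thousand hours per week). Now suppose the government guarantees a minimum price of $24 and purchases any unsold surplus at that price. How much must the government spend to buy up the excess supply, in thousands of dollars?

1800

Rearranging supply gives Qs = 8P - 60. Setting quantity demanded equal to quantity supplied, 225 - 7P = 8P - 60, gives P* = 19 and Q* = 92.
Since 24 > 19, the floor is binding.
At P = 24: Qd = 225 - 7·24 = 57 and Qs = 8·24 - 60 = 132.
Surplus = Qs - Qd = 75.
Government expenditure = surplus × support price = 75 × 24 = 1800.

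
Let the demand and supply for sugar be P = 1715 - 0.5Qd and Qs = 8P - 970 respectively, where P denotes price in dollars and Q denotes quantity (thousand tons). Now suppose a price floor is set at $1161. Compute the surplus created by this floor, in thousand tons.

7210

Rearranging demand gives Qd = 3430 - 2P. Without the control the market clears where 3430 - 2P = 8P - 970, i.e. P* = 440 and Q* = 2550.
The floor of 1161 is above the equilibrium price 440, so it binds.
At P = 1161: Qd = 3430 - 2·1161 = 1108 and Qs = 8·1161 - 970 = 8318.
Surplus = Qs - Qd = 8318 - 1108 = 7210.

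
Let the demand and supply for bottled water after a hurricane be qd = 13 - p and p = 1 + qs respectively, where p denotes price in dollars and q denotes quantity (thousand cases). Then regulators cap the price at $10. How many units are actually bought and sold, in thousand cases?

Rearranging supply gives qs = p - 1. Without the control the market clears where 13 - p = p - 1, i.e. p* = 7 and q* = 6.
The ceiling of 10 is above the equilibrium price 7, so it is not binding; the market clears at p* = 7, q* = 6.

6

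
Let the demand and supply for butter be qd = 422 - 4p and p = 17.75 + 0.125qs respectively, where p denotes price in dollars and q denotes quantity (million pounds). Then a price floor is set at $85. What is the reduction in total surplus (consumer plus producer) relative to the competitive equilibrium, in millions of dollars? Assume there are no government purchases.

Rearranging supply gives qs = 8p - 142. Without the control the market clears where 422 - 4p = 8p - 142, i.e. p* = 47 and q* = 234.
Since 85 > 47, the floor is binding.
At p = 85: qd = 422 - 4·85 = 82 and qs = 8·85 - 142 = 538.
Quantity traded falls to 82. At q = 82 the demand price is (422 - 82)/4 = 85 and the supply price is (142 + 82)/8 = 28.
Deadweight loss = ½ · (85 - 28) · (234 - 82) = ½ · 57 · 152 = 4332.

4332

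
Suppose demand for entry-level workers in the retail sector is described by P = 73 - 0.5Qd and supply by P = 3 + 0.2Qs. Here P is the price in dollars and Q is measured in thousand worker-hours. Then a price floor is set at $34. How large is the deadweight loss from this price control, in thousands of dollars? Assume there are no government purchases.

169.4

Rearranging demand gives Qd = 146 - 2P; rearranging supply gives Qs = 5P - 15. In a free market, 146 - 2P = 5P - 15 gives the equilibrium P* = 23, Q* = 100.
The floor of 34 is above the equilibrium price 23, so it binds.
At P = 34: Qd = 146 - 2·34 = 78 and Qs = 5·34 - 15 = 155.
Quantity traded falls to 78. At Q = 78 the demand price is (146 - 78)/2 = 34 and the supply price is (15 + 78)/5 = 18.6.
Deadweight loss = ½ · (34 - 18.6) · (100 - 78) = ½ · 15.4 · 22 = 169.4.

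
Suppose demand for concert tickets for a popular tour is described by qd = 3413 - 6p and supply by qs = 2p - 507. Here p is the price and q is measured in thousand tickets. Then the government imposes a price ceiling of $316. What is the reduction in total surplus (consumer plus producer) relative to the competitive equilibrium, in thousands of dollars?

40368

Equilibrium: 3413 - 6p = 2p - 507, so 3920 = 8p and p* = 490, q* = 473.
The ceiling of 316 is below the equilibrium price 490, so it binds.
At p = 316: qd = 3413 - 6·316 = 1517 and qs = 2·316 - 507 = 125.
Quantity traded falls to 125. At q = 125 the demand price is (3413 - 125)/6 = 548 and the supply price is (507 + 125)/2 = 316.
Deadweight loss = ½ · (548 - 316) · (473 - 125) = ½ · 232 · 348 = 40368.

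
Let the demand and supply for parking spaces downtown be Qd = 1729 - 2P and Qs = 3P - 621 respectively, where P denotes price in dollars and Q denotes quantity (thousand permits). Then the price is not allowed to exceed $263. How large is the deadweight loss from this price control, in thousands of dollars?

160683.75

In a free market, 1729 - 2P = 3P - 621 gives the equilibrium P* = 470, Q* = 789.
The ceiling of 263 is below the equilibrium price 470, so it binds.
At P = 263: Qd = 1729 - 2·263 = 1203 and Qs = 3·263 - 621 = 168.
Quantity traded falls to 168. At Q = 168 the demand price is (1729 - 168)/2 = 780.5 and the supply price is (621 + 168)/3 = 263.
Deadweight loss = ½ · (780.5 - 263) · (789 - 168) = ½ · 517.5 · 621 = 160683.75.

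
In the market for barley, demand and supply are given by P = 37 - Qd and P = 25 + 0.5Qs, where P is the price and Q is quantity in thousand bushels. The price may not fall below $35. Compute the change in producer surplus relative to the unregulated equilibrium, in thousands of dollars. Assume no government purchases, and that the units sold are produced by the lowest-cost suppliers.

Rearranging demand gives Qd = 37 - P; rearranging supply gives Qs = 2P - 50. Without the control the market clears where 37 - P = 2P - 50, i.e. P* = 29 and Q* = 8.
Because the floor (35) lies above the market-clearing price, it is binding.
At P = 35: Qd = 37 - 35 = 2 and Qs = 2·35 - 50 = 20.
Producer surplus without the control is ½ · (29 - 25) · 8 = 16.
With the floor, 2 units are sold at 35. The supply price at Q = 2 is 26, so PS = ½ · [(35 - 25) + (35 - 26)] · 2 = 19.
Change in producer surplus = 19 - 16 = 3.

3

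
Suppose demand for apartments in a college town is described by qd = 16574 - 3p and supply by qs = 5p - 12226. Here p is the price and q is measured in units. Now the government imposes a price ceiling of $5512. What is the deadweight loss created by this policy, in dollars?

0

Setting quantity demanded equal to quantity supplied, 16574 - 3p = 5p - 12226, gives p* = 3600 and q* = 5774.
Since 5512 is above p* = 3600, the ceiling does not bind and the free-market outcome prevails.
Since the control does not bind, no trades are prevented and deadweight loss is zero.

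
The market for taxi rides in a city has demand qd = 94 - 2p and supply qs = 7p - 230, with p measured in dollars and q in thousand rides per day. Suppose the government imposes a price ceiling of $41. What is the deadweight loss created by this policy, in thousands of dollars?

0

Without the control the market clears where 94 - 2p = 7p - 230, i.e. p* = 36 and q* = 22.
Since 41 is above p* = 36, the ceiling does not bind and the free-market outcome prevails.
Since the control does not bind, no trades are prevented and deadweight loss is zero.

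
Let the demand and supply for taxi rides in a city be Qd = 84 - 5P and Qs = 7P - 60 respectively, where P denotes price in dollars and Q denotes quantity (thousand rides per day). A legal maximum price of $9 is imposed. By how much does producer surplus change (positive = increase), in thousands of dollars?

-40.5

In a free market, 84 - 5P = 7P - 60 gives the equilibrium P* = 12, Q* = 24.
The ceiling of 9 is below the equilibrium price 12, so it binds.
At P = 9: Qd = 84 - 5·9 = 39 and Qs = 7·9 - 60 = 3.
Producer surplus without the control is ½ · (12 - 60/7) · 24 = 288/7.
With the ceiling, producers sell 3 units at 9, so PS = ½ · (9 - 60/7) · 3 = 9/14.
Change in producer surplus = 9/14 - 288/7 = -40.5.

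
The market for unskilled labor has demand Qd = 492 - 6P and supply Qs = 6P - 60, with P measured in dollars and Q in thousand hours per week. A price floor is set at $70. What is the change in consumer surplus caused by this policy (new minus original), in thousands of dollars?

Equilibrium: 492 - 6P = 6P - 60, so 552 = 12P and P* = 46, Q* = 216.
The floor of 70 is above the equilibrium price 46, so it binds.
At P = 70: Qd = 492 - 6·70 = 72 and Qs = 6·70 - 60 = 360.
Consumer surplus without the control is ½ · (82 - 46) · 216 = 3888.
With the floor, consumers buy 72 units at 70, so CS = ½ · (82 - 70) · 72 = 432.
Change in consumer surplus = 432 - 3888 = -3456.

-3456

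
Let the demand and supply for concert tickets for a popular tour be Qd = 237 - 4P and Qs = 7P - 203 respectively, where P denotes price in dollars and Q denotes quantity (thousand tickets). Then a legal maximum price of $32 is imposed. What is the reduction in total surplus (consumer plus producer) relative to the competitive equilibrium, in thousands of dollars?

616

In a free market, 237 - 4P = 7P - 203 gives the equilibrium P* = 40, Q* = 77.
Because the ceiling (32) lies below the market-clearing price, it is binding.
At P = 32: Qd = 237 - 4·32 = 109 and Qs = 7·32 - 203 = 21.
Quantity traded falls to 21. At Q = 21 the demand price is (237 - 21)/4 = 54 and the supply price is (203 + 21)/7 = 32.
Deadweight loss = ½ · (54 - 32) · (77 - 21) = ½ · 22 · 56 = 616.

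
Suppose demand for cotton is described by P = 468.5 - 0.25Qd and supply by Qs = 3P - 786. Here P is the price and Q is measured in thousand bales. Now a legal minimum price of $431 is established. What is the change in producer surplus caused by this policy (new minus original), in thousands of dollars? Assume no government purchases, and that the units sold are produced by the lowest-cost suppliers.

Rearranging demand gives Qd = 1874 - 4P. Setting quantity demanded equal to quantity supplied, 1874 - 4P = 3P - 786, gives P* = 380 and Q* = 354.
Because the floor (431) lies above the market-clearing price, it is binding.
At P = 431: Qd = 1874 - 4·431 = 150 and Qs = 3·431 - 786 = 507.
Producer surplus without the control is ½ · (380 - 262) · 354 = 20886.
With the floor, 150 units are sold at 431. The supply price at Q = 150 is 312, so PS = ½ · [(431 - 262) + (431 - 312)] · 150 = 21600.
Change in producer surplus = 21600 - 20886 = 714.

714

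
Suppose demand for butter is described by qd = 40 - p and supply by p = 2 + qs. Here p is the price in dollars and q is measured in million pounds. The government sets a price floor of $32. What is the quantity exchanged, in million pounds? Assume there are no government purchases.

Rearranging supply gives qs = p - 2. Equilibrium: 40 - p = p - 2, so 42 = 2p and p* = 21, q* = 19.
Since 32 > 21, the floor is binding.
At p = 32: qd = 40 - 32 = 8 and qs = 32 - 2 = 30.
The quantity actually transacted is the short side, demand: 8.

8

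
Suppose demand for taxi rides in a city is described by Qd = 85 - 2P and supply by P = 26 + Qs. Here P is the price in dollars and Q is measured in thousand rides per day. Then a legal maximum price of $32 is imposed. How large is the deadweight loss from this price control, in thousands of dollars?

18.75

Rearranging supply gives Qs = P - 26. Without the control the market clears where 85 - 2P = P - 26, i.e. P* = 37 and Q* = 11.
The ceiling of 32 is below the equilibrium price 37, so it binds.
At P = 32: Qd = 85 - 2·32 = 21 and Qs = 32 - 26 = 6.
Quantity traded falls to 6. At Q = 6 the demand price is (85 - 6)/2 = 39.5 and the supply price is 26 + 6 = 32.
Deadweight loss = ½ · (39.5 - 32) · (11 - 6) = ½ · 7.5 · 5 = 18.75.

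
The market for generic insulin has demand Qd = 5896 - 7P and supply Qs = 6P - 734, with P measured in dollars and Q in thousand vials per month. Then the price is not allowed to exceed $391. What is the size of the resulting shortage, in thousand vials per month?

1547

Setting quantity demanded equal to quantity supplied, 5896 - 7P = 6P - 734, gives P* = 510 and Q* = 2326.
Because the ceiling (391) lies below the market-clearing price, it is binding.
At P = 391: Qd = 5896 - 7·391 = 3159 and Qs = 6·391 - 734 = 1612.
Shortage = Qd - Qs = 3159 - 1612 = 1547.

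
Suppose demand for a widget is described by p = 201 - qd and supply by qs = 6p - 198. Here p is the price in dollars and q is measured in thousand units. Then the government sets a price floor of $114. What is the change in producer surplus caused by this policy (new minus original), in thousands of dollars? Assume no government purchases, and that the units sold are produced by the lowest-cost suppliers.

4688.25

Rearranging demand gives qd = 201 - p. In a free market, 201 - p = 6p - 198 gives the equilibrium p* = 57, q* = 144.
Because the floor (114) lies above the market-clearing price, it is binding.
At p = 114: qd = 201 - 114 = 87 and qs = 6·114 - 198 = 486.
Producer surplus without the control is ½ · (57 - 33) · 144 = 1728.
With the floor, 87 units are sold at 114. The supply price at q = 87 is 47.5, so PS = ½ · [(114 - 33) + (114 - 47.5)] · 87 = 6416.25.
Change in producer surplus = 6416.25 - 1728 = 4688.25.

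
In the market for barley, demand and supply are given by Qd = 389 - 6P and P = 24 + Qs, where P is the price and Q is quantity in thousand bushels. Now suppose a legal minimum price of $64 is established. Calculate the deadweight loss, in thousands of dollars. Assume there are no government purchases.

Rearranging supply gives Qs = P - 24. Without the control the market clears where 389 - 6P = P - 24, i.e. P* = 59 and Q* = 35.
Because the floor (64) lies above the market-clearing price, it is binding.
At P = 64: Qd = 389 - 6·64 = 5 and Qs = 64 - 24 = 40.
Quantity traded falls to 5. At Q = 5 the demand price is (389 - 5)/6 = 64 and the supply price is 24 + 5 = 29.
Deadweight loss = ½ · (64 - 29) · (35 - 5) = ½ · 35 · 30 = 525.

525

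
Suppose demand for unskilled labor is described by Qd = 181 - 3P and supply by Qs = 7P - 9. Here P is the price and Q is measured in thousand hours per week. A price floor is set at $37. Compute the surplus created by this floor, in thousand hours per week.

180

Setting quantity demanded equal to quantity supplied, 181 - 3P = 7P - 9, gives P* = 19 and Q* = 124.
The floor of 37 is above the equilibrium price 19, so it binds.
At P = 37: Qd = 181 - 3·37 = 70 and Qs = 7·37 - 9 = 250.
Surplus = Qs - Qd = 250 - 70 = 180.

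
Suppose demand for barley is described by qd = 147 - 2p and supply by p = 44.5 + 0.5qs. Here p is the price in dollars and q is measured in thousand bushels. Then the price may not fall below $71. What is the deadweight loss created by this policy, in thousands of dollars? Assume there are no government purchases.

Rearranging supply gives qs = 2p - 89. Without the control the market clears where 147 - 2p = 2p - 89, i.e. p* = 59 and q* = 29.
Because the floor (71) lies above the market-clearing price, it is binding.
At p = 71: qd = 147 - 2·71 = 5 and qs = 2·71 - 89 = 53.
Quantity traded falls to 5. At q = 5 the demand price is (147 - 5)/2 = 71 and the supply price is (89 + 5)/2 = 47.
Deadweight loss = ½ · (71 - 47) · (29 - 5) = ½ · 24 · 24 = 288.

288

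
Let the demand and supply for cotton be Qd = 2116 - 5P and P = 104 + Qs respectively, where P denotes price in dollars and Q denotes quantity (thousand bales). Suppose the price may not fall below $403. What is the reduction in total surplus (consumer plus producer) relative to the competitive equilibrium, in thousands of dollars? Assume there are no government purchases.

16335

Rearranging supply gives Qs = P - 104. Without the control the market clears where 2116 - 5P = P - 104, i.e. P* = 370 and Q* = 266.
The floor of 403 is above the equilibrium price 370, so it binds.
At P = 403: Qd = 2116 - 5·403 = 101 and Qs = 403 - 104 = 299.
Quantity traded falls to 101. At Q = 101 the demand price is (2116 - 101)/5 = 403 and the supply price is 104 + 101 = 205.
Deadweight loss = ½ · (403 - 205) · (266 - 101) = ½ · 198 · 165 = 16335.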